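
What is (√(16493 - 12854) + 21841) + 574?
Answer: 22415 + √3639 ≈ 22475.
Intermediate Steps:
(√(16493 - 12854) + 21841) + 574 = (√3639 + 21841) + 574 = (21841 + √3639) + 574 = 22415 + √3639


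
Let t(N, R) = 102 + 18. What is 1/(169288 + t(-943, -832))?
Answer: 1/169408 ≈ 5.9029e-6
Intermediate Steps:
t(N, R) = 120
1/(169288 + t(-943, -832)) = 1/(169288 + 120) = 1/169408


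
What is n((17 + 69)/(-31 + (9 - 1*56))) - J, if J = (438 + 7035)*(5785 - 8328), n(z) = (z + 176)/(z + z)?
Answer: 1634323333/86 ≈ 1.9004e+7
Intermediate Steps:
n(z) = (176 + z)/(2*z) (n(z) = (176 + z)/((2*z)) = (176 + z)*(1/(2*z)) = (176 + z)/(2*z))
J = -19003839 (J = 7473*(-2543) = -19003839)
n((17 + 69)/(-31 + (9 - 1*56))) - J = (176 + (17 + 69)/(-31 + (9 - 1*56)))/(2*(((17 + 69)/(-31 + (9 - 1*56))))) - 1*(-19003839) = (176 + 86/(-31 + (9 - 56)))/(2*((86/(-31 + (9 - 56))))) + 19003839 = (176 + 86/(-31 - 47))/(2*((86/(-31 - 47)))) + 19003839 = (176 + 86/(-78))/(2*((86/(-78)))) + 19003839 = (176 + 86*(-1/78))/(2*((86*(-1/78)))) + 19003839 = (176 - 43/39)/(2*(-43/39)) + 19003839 = (½)*(-39/43)*(6821/39) + 19003839 = -6821/86 + 19003839 = 1634323333/86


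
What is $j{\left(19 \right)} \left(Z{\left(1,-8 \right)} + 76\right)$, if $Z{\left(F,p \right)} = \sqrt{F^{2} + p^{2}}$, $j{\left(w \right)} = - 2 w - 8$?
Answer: $-3496 - 46 \sqrt{65} \approx -3866.9$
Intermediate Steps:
$j{\left(w \right)} = -8 - 2 w$
$j{\left(19 \right)} \left(Z{\left(1,-8 \right)} + 76\right) = \left(-8 - 38\right) \left(\sqrt{1^{2} + \left(-8\right)^{2}} + 76\right) = \left(-8 - 38\right) \left(\sqrt{1 + 64} + 76\right) = - 46 \left(\sqrt{65} + 76\right) = - 46 \left(76 + \sqrt{65}\right) = -3496 - 46 \sqrt{65}$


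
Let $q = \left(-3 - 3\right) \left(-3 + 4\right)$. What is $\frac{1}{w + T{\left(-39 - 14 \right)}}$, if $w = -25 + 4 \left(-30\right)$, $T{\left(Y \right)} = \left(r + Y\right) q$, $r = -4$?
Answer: $\frac{1}{197} \approx 0.0050761$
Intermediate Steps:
$q = -6$ ($q = \left(-6\right) 1 = -6$)
$T{\left(Y \right)} = 24 - 6 Y$ ($T{\left(Y \right)} = \left(-4 + Y\right) \left(-6\right) = 24 - 6 Y$)
$w = -145$ ($w = -25 - 120 = -145$)
$\frac{1}{w + T{\left(-39 - 14 \right)}} = \frac{1}{-145 - \left(-24 + 6 \left(-39 - 14\right)\right)} = \frac{1}{-145 + \left(24 - -318\right)} = \frac{1}{-145 + \left(24 + 318\right)} = \frac{1}{-145 + 342} = \frac{1}{197}$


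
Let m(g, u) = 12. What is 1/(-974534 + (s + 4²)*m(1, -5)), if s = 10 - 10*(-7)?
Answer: -1/973382 ≈ -1.0273e-6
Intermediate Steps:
s = 80 (s = 10 + 70 = 80)
1/(-974534 + (s + 4²)*m(1, -5)) = 1/(-974534 + (80 + 4²)*12) = 1/(-974534 + (80 + 16)*12) = 1/(-974534 + 96*12) = 1/(-974534 + 1152) = 1/(-973382) = -1/973382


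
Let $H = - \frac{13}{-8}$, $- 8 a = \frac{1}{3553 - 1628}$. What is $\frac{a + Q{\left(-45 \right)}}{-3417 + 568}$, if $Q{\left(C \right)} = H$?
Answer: $- \frac{3128}{5484325} \approx -0.00057035$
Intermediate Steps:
$a = - \frac{1}{15400}$ ($a = - \frac{1}{8 \left(3553 - 1628\right)} = - \frac{1}{8 \cdot 1925} = \left(- \frac{1}{8}\right) \frac{1}{1925} = - \frac{1}{15400} \approx -6.4935 \cdot 10^{-5}$)
$H = \frac{13}{8}$ ($H = \left(-13\right) \left(- \frac{1}{8}\right) = \frac{13}{8} \approx 1.625$)
$Q{\left(C \right)} = \frac{13}{8}$
$\frac{a + Q{\left(-45 \right)}}{-3417 + 568} = \frac{- \frac{1}{15400} + \frac{13}{8}}{-3417 + 568} = \frac{3128}{1925 \left(-2849\right)} = \frac{3128}{1925} \left(- \frac{1}{2849}\right) = - \frac{3128}{5484325}$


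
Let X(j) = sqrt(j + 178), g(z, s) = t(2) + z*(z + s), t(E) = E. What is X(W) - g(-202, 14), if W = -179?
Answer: -37978 + I ≈ -37978.0 + 1.0*I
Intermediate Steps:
g(z, s) = 2 + z*(s + z) (g(z, s) = 2 + z*(z + s) = 2 + z*(s + z))
X(j) = sqrt(178 + j)
X(W) - g(-202, 14) = sqrt(178 - 179) - (2 + (-202)**2 + 14*(-202)) = sqrt(-1) - (2 + 40804 - 2828) = I - 1*37978 = I - 37978 = -37978 + I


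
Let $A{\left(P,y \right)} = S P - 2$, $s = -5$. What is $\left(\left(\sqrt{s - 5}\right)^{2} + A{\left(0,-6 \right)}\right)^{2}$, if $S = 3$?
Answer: $144$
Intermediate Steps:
$A{\left(P,y \right)} = -2 + 3 P$ ($A{\left(P,y \right)} = 3 P - 2 = -2 + 3 P$)
$\left(\left(\sqrt{s - 5}\right)^{2} + A{\left(0,-6 \right)}\right)^{2} = \left(\left(\sqrt{-5 - 5}\right)^{2} + \left(-2 + 3 \cdot 0\right)\right)^{2} = \left(\left(\sqrt{-10}\right)^{2} + \left(-2 + 0\right)\right)^{2} = \left(\left(i \sqrt{10}\right)^{2} - 2\right)^{2} = \left(-10 - 2\right)^{2} = \left(-12\right)^{2} = 144$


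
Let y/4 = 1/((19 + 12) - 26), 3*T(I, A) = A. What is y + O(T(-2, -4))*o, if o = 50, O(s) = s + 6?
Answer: 3512/15 ≈ 234.13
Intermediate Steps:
T(I, A) = A/3
O(s) = 6 + s
y = ⅘ (y = 4/((19 + 12) - 26) = 4/(31 - 26) = 4/5 = 4*(⅕) = ⅘ ≈ 0.80000)
y + O(T(-2, -4))*o = ⅘ + (6 + (⅓)*(-4))*50 = ⅘ + (6 - 4/3)*50 = ⅘ + (14/3)*50 = ⅘ + 700/3 = 3512/15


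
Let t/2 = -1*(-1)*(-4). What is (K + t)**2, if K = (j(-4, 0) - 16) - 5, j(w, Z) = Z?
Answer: 841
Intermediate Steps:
t = -8 (t = 2*(-1*(-1)*(-4)) = 2*(1*(-4)) = 2*(-4) = -8)
K = -21 (K = (0 - 16) - 5 = -16 - 5 = -21)
(K + t)**2 = (-21 - 8)**2 = (-29)**2 = 841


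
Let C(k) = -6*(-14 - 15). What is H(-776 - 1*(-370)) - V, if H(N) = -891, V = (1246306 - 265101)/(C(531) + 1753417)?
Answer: -1563430786/1753591 ≈ -891.56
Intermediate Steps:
C(k) = 174 (C(k) = -6*(-29) = 174)
V = 981205/1753591 (V = (1246306 - 265101)/(174 + 1753417) = 981205/1753591 ≈ 0.55954)
H(-776 - 1*(-370)) - V = -891 - 1*981205/1753591 = -891 - 981205/1753591 = -1563430786/1753591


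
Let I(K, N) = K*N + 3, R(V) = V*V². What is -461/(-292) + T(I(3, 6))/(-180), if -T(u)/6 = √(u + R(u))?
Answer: 461/292 + √9282/30 ≈ 4.7902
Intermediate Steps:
R(V) = V³
I(K, N) = 3 + K*N
T(u) = -6*√(u + u³)
-461/(-292) + T(I(3, 6))/(-180) = -461/(-292) - 6*√((3 + 3*6) + (3 + 3*6)³)/(-180) = -461*(-1/292) - 6*√((3 + 18) + (3 + 18)³)*(-1/180) = 461/292 - 6*√(21 + 21³)*(-1/180) = 461/292 - 6*√(21 + 9261)*(-1/180) = 461/292 - 6*√9282*(-1/180) = 461/292 + √9282/30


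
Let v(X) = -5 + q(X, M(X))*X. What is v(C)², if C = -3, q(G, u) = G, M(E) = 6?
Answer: 16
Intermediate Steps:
v(X) = -5 + X² (v(X) = -5 + X*X = -5 + X²)
v(C)² = (-5 + (-3)²)² = (-5 + 9)² = 4² = 16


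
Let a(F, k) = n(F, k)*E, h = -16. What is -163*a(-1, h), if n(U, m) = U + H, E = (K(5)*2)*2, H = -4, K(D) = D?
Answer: 16300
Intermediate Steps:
E = 20 (E = (5*2)*2 = 10*2 = 20)
n(U, m) = -4 + U (n(U, m) = U - 4 = -4 + U)
a(F, k) = -80 + 20*F (a(F, k) = (-4 + F)*20 = -80 + 20*F)
-163*a(-1, h) = -163*(-80 + 20*(-1)) = -163*(-80 - 20) = -163*(-100) = 16300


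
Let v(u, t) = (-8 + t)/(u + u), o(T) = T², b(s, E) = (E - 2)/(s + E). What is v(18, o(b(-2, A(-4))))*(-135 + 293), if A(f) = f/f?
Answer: -553/18 ≈ -30.722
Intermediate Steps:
A(f) = 1
b(s, E) = (-2 + E)/(E + s)
v(u, t) = (-8 + t)/(2*u) (v(u, t) = (-8 + t)/((2*u)) = (-8 + t)*(1/(2*u)) = (-8 + t)/(2*u))
v(18, o(b(-2, A(-4))))*(-135 + 293) = ((½)*(-8 + ((-2 + 1)/(1 - 2))²)/18)*(-135 + 293) = ((½)*(1/18)*(-8 + (-1/(-1))²))*158 = ((½)*(1/18)*(-8 + (-1*(-1))²))*158 = ((½)*(1/18)*(-8 + 1²))*158 = ((½)*(1/18)*(-8 + 1))*158 = ((½)*(1/18)*(-7))*158 = -7/36*158 = -553/18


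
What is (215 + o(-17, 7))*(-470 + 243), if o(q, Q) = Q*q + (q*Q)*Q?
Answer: 167299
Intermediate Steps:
o(q, Q) = Q*q + q*Q² (o(q, Q) = Q*q + (Q*q)*Q = Q*q + q*Q²)
(215 + o(-17, 7))*(-470 + 243) = (215 + 7*(-17)*(1 + 7))*(-470 + 243) = (215 + 7*(-17)*8)*(-227) = (215 - 952)*(-227) = -737*(-227) = 167299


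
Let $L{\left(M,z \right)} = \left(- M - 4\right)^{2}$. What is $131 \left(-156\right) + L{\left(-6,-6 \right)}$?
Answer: $-20432$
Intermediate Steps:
$L{\left(M,z \right)} = \left(-4 - M\right)^{2}$
$131 \left(-156\right) + L{\left(-6,-6 \right)} = 131 \left(-156\right) + \left(4 - 6\right)^{2} = -20436 + \left(-2\right)^{2} = -20436 + 4 = -20432$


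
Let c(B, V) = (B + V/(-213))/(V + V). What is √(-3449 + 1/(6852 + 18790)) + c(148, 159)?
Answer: 3485/7526 + I*√2267759427994/25642 ≈ 0.46306 + 58.728*I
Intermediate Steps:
c(B, V) = (B - V/213)/(2*V) (c(B, V) = (B + V*(-1/213))/((2*V)) = (B - V/213)*(1/(2*V)) = (B - V/213)/(2*V))
√(-3449 + 1/(6852 + 18790)) + c(148, 159) = √(-3449 + 1/(6852 + 18790)) + (1/426)*(-1*159 + 213*148)/159 = √(-3449 + 1/25642) + (1/426)*(1/159)*(-159 + 31524) = √(-3449 + 1/25642) + (1/426)*(1/159)*31365 = √(-88439257/25642) + 3485/7526 = I*√2267759427994/25642 + 3485/7526 = 3485/7526 + I*√2267759427994/25642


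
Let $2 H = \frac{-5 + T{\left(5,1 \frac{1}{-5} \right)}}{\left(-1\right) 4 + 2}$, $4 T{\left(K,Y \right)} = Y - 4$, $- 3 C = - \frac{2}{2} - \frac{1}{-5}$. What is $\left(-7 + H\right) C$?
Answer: $- \frac{439}{300} \approx -1.4633$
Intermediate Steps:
$C = \frac{4}{15}$ ($C = - \frac{- \frac{2}{2} - \frac{1}{-5}}{3} = - \frac{\left(-2\right) \frac{1}{2} - - \frac{1}{5}}{3} = - \frac{-1 + \frac{1}{5}}{3} = \left(- \frac{1}{3}\right) \left(- \frac{4}{5}\right) = \frac{4}{15} \approx 0.26667$)
$T{\left(K,Y \right)} = -1 + \frac{Y}{4}$ ($T{\left(K,Y \right)} = \frac{Y - 4}{4} = \frac{-4 + Y}{4} = -1 + \frac{Y}{4}$)
$H = \frac{121}{80}$ ($H = \frac{\left(-5 - \left(1 - \frac{1 \frac{1}{-5}}{4}\right)\right) \frac{1}{\left(-1\right) 4 + 2}}{2} = \frac{\left(-5 - \left(1 - \frac{1 \left(- \frac{1}{5}\right)}{4}\right)\right) \frac{1}{-4 + 2}}{2} = \frac{\left(-5 + \left(-1 + \frac{1}{4} \left(- \frac{1}{5}\right)\right)\right) \frac{1}{-2}}{2} = \frac{\left(-5 - \frac{21}{20}\right) \left(- \frac{1}{2}\right)}{2} = \frac{\left(- \frac{121}{20}\right) \left(- \frac{1}{2}\right)}{2} = \frac{1}{2} \cdot \frac{121}{40} = \frac{121}{80} \approx 1.5125$)
$\left(-7 + H\right) C = \left(-7 + \frac{121}{80}\right) \frac{4}{15} = \left(- \frac{439}{80}\right) \frac{4}{15} = - \frac{439}{300}$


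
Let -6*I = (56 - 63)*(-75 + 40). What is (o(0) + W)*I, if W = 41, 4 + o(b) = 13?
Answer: -6125/3 ≈ -2041.7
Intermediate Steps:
o(b) = 9 (o(b) = -4 + 13 = 9)
I = -245/6 (I = -(56 - 63)*(-75 + 40)/6 = -(-7)*(-35)/6 = -⅙*245 = -245/6 ≈ -40.833)
(o(0) + W)*I = (9 + 41)*(-245/6) = 50*(-245/6) = -6125/3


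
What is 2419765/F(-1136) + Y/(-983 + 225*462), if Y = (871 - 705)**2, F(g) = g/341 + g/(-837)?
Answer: -2293978264087429/1871528192 ≈ -1.2257e+6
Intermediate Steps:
F(g) = 16*g/9207 (F(g) = g*(1/341) + g*(-1/837) = g/341 - g/837 = 16*g/9207)
Y = 27556 (Y = 166**2 = 27556)
2419765/F(-1136) + Y/(-983 + 225*462) = 2419765/(((16/9207)*(-1136))) + 27556/(-983 + 225*462) = 2419765/(-18176/9207) + 27556/(-983 + 103950) = 2419765*(-9207/18176) + 27556/102967 = -22278776355/18176 + 27556*(1/102967) = -22278776355/18176 + 27556/102967 = -2293978264087429/1871528192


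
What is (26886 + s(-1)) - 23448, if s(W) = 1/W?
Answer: 3437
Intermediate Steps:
(26886 + s(-1)) - 23448 = (26886 + 1/(-1)) - 23448 = (26886 - 1) - 23448 = 26885 - 23448 = 3437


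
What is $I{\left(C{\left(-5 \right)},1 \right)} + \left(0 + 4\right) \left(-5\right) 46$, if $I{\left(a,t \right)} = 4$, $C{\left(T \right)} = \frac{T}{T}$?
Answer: $-916$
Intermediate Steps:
$C{\left(T \right)} = 1$
$I{\left(C{\left(-5 \right)},1 \right)} + \left(0 + 4\right) \left(-5\right) 46 = 4 + \left(0 + 4\right) \left(-5\right) 46 = 4 + 4 \left(-5\right) 46 = 4 - 920 = -916$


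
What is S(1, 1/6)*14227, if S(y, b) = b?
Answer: 14227/6 ≈ 2371.2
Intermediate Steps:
S(1, 1/6)*14227 = 14227/6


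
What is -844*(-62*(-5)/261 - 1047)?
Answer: 230375708/261 ≈ 8.8267e+5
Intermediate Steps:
-844*(-62*(-5)/261 - 1047) = -844*(310*(1/261) - 1047) = -844*(310/261 - 1047) = -844*(-272957/261) = 230375708/261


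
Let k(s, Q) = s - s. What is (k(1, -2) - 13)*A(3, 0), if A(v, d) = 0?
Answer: 0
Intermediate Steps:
k(s, Q) = 0
(k(1, -2) - 13)*A(3, 0) = (0 - 13)*0 = -13*0 = 0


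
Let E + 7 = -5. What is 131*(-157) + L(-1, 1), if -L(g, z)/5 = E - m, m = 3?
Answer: -20492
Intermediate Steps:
E = -12 (E = -7 - 5 = -12)
L(g, z) = 75 (L(g, z) = -5*(-12 - 1*3) = -5*(-12 - 3) = -5*(-15) = 75)
131*(-157) + L(-1, 1) = 131*(-157) + 75 = -20567 + 75 = -20492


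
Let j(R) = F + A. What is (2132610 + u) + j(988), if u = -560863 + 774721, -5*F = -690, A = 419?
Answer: 2347025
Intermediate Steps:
F = 138 (F = -⅕*(-690) = 138)
u = 213858
j(R) = 557 (j(R) = 138 + 419 = 557)
(2132610 + u) + j(988) = (2132610 + 213858) + 557 = 2346468 + 557 = 2347025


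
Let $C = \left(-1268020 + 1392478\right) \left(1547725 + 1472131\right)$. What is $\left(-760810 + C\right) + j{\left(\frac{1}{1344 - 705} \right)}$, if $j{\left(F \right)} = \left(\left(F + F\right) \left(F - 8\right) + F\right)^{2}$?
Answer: $\frac{62663060985327115682647}{166726039041} \approx 3.7584 \cdot 10^{11}$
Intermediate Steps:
$C = 375845238048$ ($C = 124458 \cdot 3019856 = 375845238048$)
$j{\left(F \right)} = \left(F + 2 F \left(-8 + F\right)\right)^{2}$ ($j{\left(F \right)} = \left(2 F \left(-8 + F\right) + F\right)^{2} = \left(F + 2 F \left(-8 + F\right)\right)^{2}$)
$\left(-760810 + C\right) + j{\left(\frac{1}{1344 - 705} \right)} = \left(-760810 + 375845238048\right) + \left(\frac{1}{1344 - 705}\right)^{2} \left(-15 + \frac{2}{1344 - 705}\right)^{2} = 375844477238 + \left(\frac{1}{639}\right)^{2} \left(-15 + \frac{2}{639}\right)^{2} = 375844477238 + \frac{\left(-15 + 2 \cdot \frac{1}{639}\right)^{2}}{408321} = 375844477238 + \frac{\left(-15 + \frac{2}{639}\right)^{2}}{408321} = 375844477238 + \frac{\left(- \frac{9583}{639}\right)^{2}}{408321} = 375844477238 + \frac{1}{408321} \cdot \frac{91833889}{408321} = 375844477238 + \frac{91833889}{166726039041} = \frac{62663060985327115682647}{166726039041}$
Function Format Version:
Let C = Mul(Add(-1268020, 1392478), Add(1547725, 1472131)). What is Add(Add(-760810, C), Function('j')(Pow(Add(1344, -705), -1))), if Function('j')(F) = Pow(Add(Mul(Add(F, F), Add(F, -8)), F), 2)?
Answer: Rational(62663060985327115682647, 166726039041) ≈ 3.7584e+11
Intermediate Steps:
C = 375845238048 (C = Mul(124458, 3019856) = 375845238048)
Function('j')(F) = Pow(Add(F, Mul(2, F, Add(-8, F))), 2) (Function('j')(F) = Pow(Add(Mul(Mul(2, F), Add(-8, F)), F), 2) = Pow(Add(Mul(2, F, Add(-8, F)), F), 2) = Pow(Add(F, Mul(2, F, Add(-8, F))), 2))
Add(Add(-760810, C), Function('j')(Pow(Add(1344, -705), -1))) = Add(Add(-760810, 375845238048), Mul(Pow(Pow(Add(1344, -705), -1), 2), Pow(Add(-15, Mul(2, Pow(Add(1344, -705), -1))), 2))) = Add(375844477238, Mul(Pow(Pow(639, -1), 2), Pow(Add(-15, Mul(2, Pow(639, -1))), 2))) = Add(375844477238, Mul(Pow(Rational(1, 639), 2), Pow(Add(-15, Mul(2, Rational(1, 639))), 2))) = Add(375844477238, Mul(Rational(1, 408321), Pow(Add(-15, Rational(2, 639)), 2))) = Add(375844477238, Mul(Rational(1, 408321), Pow(Rational(-9583, 639), 2))) = Add(375844477238, Mul(Rational(1, 408321), Rational(91833889, 408321))) = Add(375844477238, Rational(91833889, 166726039041)) = Rational(62663060985327115682647, 166726039041)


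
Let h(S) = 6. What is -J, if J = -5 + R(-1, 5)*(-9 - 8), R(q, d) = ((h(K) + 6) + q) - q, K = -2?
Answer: 209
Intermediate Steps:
R(q, d) = 12 (R(q, d) = ((6 + 6) + q) - q = (12 + q) - q = 12)
J = -209 (J = -5 + 12*(-9 - 8) = -5 + 12*(-17) = -5 - 204 = -209)
-J = -1*(-209) = 209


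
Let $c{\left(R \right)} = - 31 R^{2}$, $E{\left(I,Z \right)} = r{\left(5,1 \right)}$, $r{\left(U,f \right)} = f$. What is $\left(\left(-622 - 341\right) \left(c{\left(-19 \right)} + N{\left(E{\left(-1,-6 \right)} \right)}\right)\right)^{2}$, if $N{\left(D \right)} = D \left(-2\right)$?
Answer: $116183801341881$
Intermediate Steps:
$E{\left(I,Z \right)} = 1$
$N{\left(D \right)} = - 2 D$
$\left(\left(-622 - 341\right) \left(c{\left(-19 \right)} + N{\left(E{\left(-1,-6 \right)} \right)}\right)\right)^{2} = \left(\left(-622 - 341\right) \left(- 31 \left(-19\right)^{2} - 2\right)\right)^{2} = \left(- 963 \left(\left(-31\right) 361 - 2\right)\right)^{2} = \left(- 963 \left(-11191 - 2\right)\right)^{2} = \left(\left(-963\right) \left(-11193\right)\right)^{2} = 10778859^{2} = 116183801341881$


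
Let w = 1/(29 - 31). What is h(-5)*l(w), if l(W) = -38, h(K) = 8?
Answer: -304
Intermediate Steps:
w = -½ (w = 1/(-2) = -½ ≈ -0.50000)
h(-5)*l(w) = 8*(-38) = -304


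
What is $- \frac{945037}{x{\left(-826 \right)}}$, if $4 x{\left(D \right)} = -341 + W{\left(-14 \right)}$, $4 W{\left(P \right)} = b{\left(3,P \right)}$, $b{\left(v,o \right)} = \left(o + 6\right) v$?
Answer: $\frac{3780148}{347} \approx 10894.0$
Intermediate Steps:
$b{\left(v,o \right)} = v \left(6 + o\right)$ ($b{\left(v,o \right)} = \left(6 + o\right) v = v \left(6 + o\right)$)
$W{\left(P \right)} = \frac{9}{2} + \frac{3 P}{4}$ ($W{\left(P \right)} = \frac{3 \left(6 + P\right)}{4} = \frac{18 + 3 P}{4} = \frac{9}{2} + \frac{3 P}{4}$)
$x{\left(D \right)} = - \frac{347}{4}$ ($x{\left(D \right)} = \frac{-341 + \left(\frac{9}{2} + \frac{3}{4} \left(-14\right)\right)}{4} = \frac{-341 + \left(\frac{9}{2} - \frac{21}{2}\right)}{4} = \frac{-341 - 6}{4} = \frac{1}{4} \left(-347\right) = - \frac{347}{4}$)
$- \frac{945037}{x{\left(-826 \right)}} = - \frac{945037}{- \frac{347}{4}} = \left(-945037\right) \left(- \frac{4}{347}\right) = \frac{3780148}{347}$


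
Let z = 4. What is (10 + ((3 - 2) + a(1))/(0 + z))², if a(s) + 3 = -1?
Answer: 1369/16 ≈ 85.563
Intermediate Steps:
a(s) = -4 (a(s) = -3 - 1 = -4)
(10 + ((3 - 2) + a(1))/(0 + z))² = (10 + ((3 - 2) - 4)/(0 + 4))² = (10 + (1 - 4)/4)² = (10 - 3*¼)² = (10 - ¾)² = (37/4)² = 1369/16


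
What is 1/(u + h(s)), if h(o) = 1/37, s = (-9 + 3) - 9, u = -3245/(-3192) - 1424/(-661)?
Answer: 78066744/249652973 ≈ 0.31270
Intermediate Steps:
u = 6690353/2109912 (u = -3245*(-1/3192) - 1424*(-1/661) = 3245/3192 + 1424/661 = 6690353/2109912 ≈ 3.1709)
s = -15 (s = -6 - 9 = -15)
h(o) = 1/37
1/(u + h(s)) = 1/(6690353/2109912 + 1/37) = 1/(249652973/78066744) = 78066744/249652973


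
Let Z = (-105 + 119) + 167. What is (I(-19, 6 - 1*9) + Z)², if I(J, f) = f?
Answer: 31684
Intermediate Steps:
Z = 181 (Z = 14 + 167 = 181)
(I(-19, 6 - 1*9) + Z)² = ((6 - 1*9) + 181)² = ((6 - 9) + 181)² = (-3 + 181)² = 178² = 31684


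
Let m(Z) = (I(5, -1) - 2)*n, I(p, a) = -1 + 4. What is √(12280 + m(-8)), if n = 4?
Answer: 2*√3071 ≈ 110.83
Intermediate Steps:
I(p, a) = 3
m(Z) = 4 (m(Z) = (3 - 2)*4 = 1*4 = 4)
√(12280 + m(-8)) = √(12280 + 4) = √12284 = 2*√3071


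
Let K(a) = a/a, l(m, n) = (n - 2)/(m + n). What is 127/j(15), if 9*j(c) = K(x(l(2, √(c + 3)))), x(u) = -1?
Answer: 1143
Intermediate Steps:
l(m, n) = (-2 + n)/(m + n)
K(a) = 1
j(c) = ⅑ (j(c) = (⅑)*1 = ⅑)
127/j(15) = 127/(⅑) = 127*9 = 1143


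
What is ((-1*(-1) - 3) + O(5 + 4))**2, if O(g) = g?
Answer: 49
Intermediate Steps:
((-1*(-1) - 3) + O(5 + 4))**2 = ((-1*(-1) - 3) + (5 + 4))**2 = ((1 - 3) + 9)**2 = (-2 + 9)**2 = 7**2 = 49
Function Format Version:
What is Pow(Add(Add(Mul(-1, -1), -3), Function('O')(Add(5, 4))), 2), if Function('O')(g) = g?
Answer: 49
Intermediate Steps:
Pow(Add(Add(Mul(-1, -1), -3), Function('O')(Add(5, 4))), 2) = Pow(Add(Add(Mul(-1, -1), -3), Add(5, 4)), 2) = Pow(Add(Add(1, -3), 9), 2) = Pow(Add(-2, 9), 2) = Pow(7, 2) = 49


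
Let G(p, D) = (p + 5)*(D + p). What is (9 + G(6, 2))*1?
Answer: 97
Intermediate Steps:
G(p, D) = (5 + p)*(D + p)
(9 + G(6, 2))*1 = (9 + (6² + 5*2 + 5*6 + 2*6))*1 = (9 + (36 + 10 + 30 + 12))*1 = (9 + 88)*1 = 97*1 = 97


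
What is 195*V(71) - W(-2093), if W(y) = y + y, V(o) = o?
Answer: 18031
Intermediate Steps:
W(y) = 2*y
195*V(71) - W(-2093) = 195*71 - 2*(-2093) = 13845 - 1*(-4186) = 13845 + 4186 = 18031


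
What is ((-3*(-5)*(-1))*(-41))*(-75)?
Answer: -46125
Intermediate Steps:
((-3*(-5)*(-1))*(-41))*(-75) = ((15*(-1))*(-41))*(-75) = -15*(-41)*(-75) = 615*(-75) = -46125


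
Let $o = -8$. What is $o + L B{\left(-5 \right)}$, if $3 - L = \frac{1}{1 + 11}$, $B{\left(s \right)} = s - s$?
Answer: $-8$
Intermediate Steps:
$B{\left(s \right)} = 0$
$L = \frac{35}{12}$ ($L = 3 - \frac{1}{1 + 11} = 3 - \frac{1}{12} = \frac{35}{12} \approx 2.9167$)
$o + L B{\left(-5 \right)} = -8 + \frac{35}{12} \cdot 0 = -8 + 0 = -8$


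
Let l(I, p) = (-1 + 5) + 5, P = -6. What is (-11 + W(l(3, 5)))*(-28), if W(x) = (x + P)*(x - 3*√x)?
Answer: 308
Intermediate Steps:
l(I, p) = 9 (l(I, p) = 4 + 5 = 9)
W(x) = (-6 + x)*(x - 3*√x) (W(x) = (x - 6)*(x - 3*√x) = (-6 + x)*(x - 3*√x))
(-11 + W(l(3, 5)))*(-28) = (-11 + (9² - 6*9 - 3*9^(3/2) + 18*√9))*(-28) = (-11 + (81 - 54 - 3*27 + 18*3))*(-28) = (-11 + (81 - 54 - 81 + 54))*(-28) = (-11 + 0)*(-28) = -11*(-28) = 308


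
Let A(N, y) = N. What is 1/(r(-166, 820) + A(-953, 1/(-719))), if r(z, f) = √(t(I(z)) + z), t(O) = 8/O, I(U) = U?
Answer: -79099/75395129 - I*√1143906/75395129 ≈ -0.0010491 - 1.4186e-5*I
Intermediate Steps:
r(z, f) = √(z + 8/z) (r(z, f) = √(8/z + z) = √(z + 8/z))
1/(r(-166, 820) + A(-953, 1/(-719))) = 1/(√(-166 + 8/(-166)) - 953) = 1/(√(-166 + 8*(-1/166)) - 953) = 1/(√(-166 - 4/83) - 953) = 1/(√(-13782/83) - 953) = 1/(I*√1143906/83 - 953) = 1/(-953 + I*√1143906/83)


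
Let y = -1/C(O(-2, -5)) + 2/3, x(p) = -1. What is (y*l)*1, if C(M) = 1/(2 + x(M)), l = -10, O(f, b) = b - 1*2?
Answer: 10/3 ≈ 3.3333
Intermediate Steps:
O(f, b) = -2 + b (O(f, b) = b - 2 = -2 + b)
C(M) = 1 (C(M) = 1/(2 - 1) = 1/1 = 1)
y = -1/3 (y = -1/1 + 2/3 = -1*1 + 2*(1/3) = -1 + 2/3 = -1/3 ≈ -0.33333)
(y*l)*1 = -1/3*(-10)*1 = (10/3)*1 = 10/3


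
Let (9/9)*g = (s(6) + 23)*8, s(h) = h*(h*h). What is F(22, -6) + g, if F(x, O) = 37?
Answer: 1949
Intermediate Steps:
s(h) = h³ (s(h) = h*h² = h³)
g = 1912 (g = (6³ + 23)*8 = (216 + 23)*8 = 239*8 = 1912)
F(22, -6) + g = 37 + 1912 = 1949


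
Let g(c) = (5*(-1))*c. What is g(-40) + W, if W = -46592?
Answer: -46392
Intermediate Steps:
g(c) = -5*c
g(-40) + W = -5*(-40) - 46592 = 200 - 46592 = -46392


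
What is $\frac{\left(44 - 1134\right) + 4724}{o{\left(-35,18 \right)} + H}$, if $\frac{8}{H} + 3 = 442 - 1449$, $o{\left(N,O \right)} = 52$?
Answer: $\frac{917585}{13128} \approx 69.895$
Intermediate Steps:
$H = - \frac{4}{505}$ ($H = \frac{8}{-3 + \left(442 - 1449\right)} = \frac{8}{-3 - 1007} = \frac{8}{-1010} = 8 \left(- \frac{1}{1010}\right) = - \frac{4}{505} \approx -0.0079208$)
$\frac{\left(44 - 1134\right) + 4724}{o{\left(-35,18 \right)} + H} = \frac{\left(44 - 1134\right) + 4724}{52 - \frac{4}{505}} = \frac{-1090 + 4724}{\frac{26256}{505}} = 3634 \cdot \frac{505}{26256} = \frac{917585}{13128}$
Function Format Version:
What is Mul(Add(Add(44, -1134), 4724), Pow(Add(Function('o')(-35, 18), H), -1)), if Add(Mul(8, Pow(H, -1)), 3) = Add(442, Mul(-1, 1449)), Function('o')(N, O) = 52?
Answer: Rational(917585, 13128) ≈ 69.895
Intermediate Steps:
H = Rational(-4, 505) (H = Mul(8, Pow(Add(-3, Add(442, Mul(-1, 1449))), -1)) = Mul(8, Pow(Add(-3, Add(442, -1449)), -1)) = Mul(8, Pow(Add(-3, -1007), -1)) = Mul(8, Pow(-1010, -1)) = Mul(8, Rational(-1, 1010)) = Rational(-4, 505) ≈ -0.0079208)
Mul(Add(Add(44, -1134), 4724), Pow(Add(Function('o')(-35, 18), H), -1)) = Mul(Add(Add(44, -1134), 4724), Pow(Add(52, Rational(-4, 505)), -1)) = Mul(Add(-1090, 4724), Pow(Rational(26256, 505), -1)) = Mul(3634, Rational(505, 26256)) = Rational(917585, 13128)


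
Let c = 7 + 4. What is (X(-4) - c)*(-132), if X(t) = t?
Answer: 1980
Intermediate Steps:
c = 11
(X(-4) - c)*(-132) = (-4 - 1*11)*(-132) = (-4 - 11)*(-132) = -15*(-132) = 1980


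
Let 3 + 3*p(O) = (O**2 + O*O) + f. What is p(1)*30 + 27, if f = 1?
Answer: 27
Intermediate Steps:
p(O) = -2/3 + 2*O**2/3 (p(O) = -1 + ((O**2 + O*O) + 1)/3 = -1 + ((O**2 + O**2) + 1)/3 = -1 + (2*O**2 + 1)/3 = -1 + (1 + 2*O**2)/3 = -1 + (1/3 + 2*O**2/3) = -2/3 + 2*O**2/3)
p(1)*30 + 27 = (-2/3 + (2/3)*1**2)*30 + 27 = (-2/3 + (2/3)*1)*30 + 27 = (-2/3 + 2/3)*30 + 27 = 0*30 + 27 = 0 + 27 = 27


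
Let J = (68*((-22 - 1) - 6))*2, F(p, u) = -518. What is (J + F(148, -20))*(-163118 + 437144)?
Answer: -1222704012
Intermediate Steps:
J = -3944 (J = (68*(-23 - 6))*2 = (68*(-29))*2 = -1972*2 = -3944)
(J + F(148, -20))*(-163118 + 437144) = (-3944 - 518)*(-163118 + 437144) = -4462*274026 = -1222704012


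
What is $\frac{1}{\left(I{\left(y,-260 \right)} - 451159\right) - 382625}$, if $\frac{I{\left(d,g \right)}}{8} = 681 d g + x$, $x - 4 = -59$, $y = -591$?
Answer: $\frac{1}{836305456} \approx 1.1957 \cdot 10^{-9}$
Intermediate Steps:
$x = -55$ ($x = 4 - 59 = -55$)
$I{\left(d,g \right)} = -440 + 5448 d g$ ($I{\left(d,g \right)} = 8 \left(681 d g - 55\right) = 8 \left(-55 + 681 d g\right) = -440 + 5448 d g$)
$\frac{1}{\left(I{\left(y,-260 \right)} - 451159\right) - 382625} = \frac{1}{\left(\left(-440 + 5448 \left(-591\right) \left(-260\right)\right) - 451159\right) - 382625} = \frac{1}{\left(\left(-440 + 837139680\right) - 451159\right) - 382625} = \frac{1}{\left(837139240 - 451159\right) - 382625} = \frac{1}{836688081 - 382625} = \frac{1}{836305456}$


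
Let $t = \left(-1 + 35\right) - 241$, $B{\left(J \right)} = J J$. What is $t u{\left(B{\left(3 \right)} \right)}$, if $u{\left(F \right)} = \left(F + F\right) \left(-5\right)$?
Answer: $18630$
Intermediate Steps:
$B{\left(J \right)} = J^{2}$
$u{\left(F \right)} = - 10 F$ ($u{\left(F \right)} = 2 F \left(-5\right) = - 10 F$)
$t = -207$ ($t = 34 - 241 = -207$)
$t u{\left(B{\left(3 \right)} \right)} = - 207 \left(- 10 \cdot 3^{2}\right) = - 207 \left(\left(-10\right) 9\right) = \left(-207\right) \left(-90\right) = 18630$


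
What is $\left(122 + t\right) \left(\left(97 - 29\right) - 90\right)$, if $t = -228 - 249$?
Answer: $7810$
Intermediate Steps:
$t = -477$ ($t = -228 - 249 = -477$)
$\left(122 + t\right) \left(\left(97 - 29\right) - 90\right) = \left(122 - 477\right) \left(\left(97 - 29\right) - 90\right) = - 355 \left(\left(97 - 29\right) - 90\right) = - 355 \left(68 - 90\right) = \left(-355\right) \left(-22\right) = 7810$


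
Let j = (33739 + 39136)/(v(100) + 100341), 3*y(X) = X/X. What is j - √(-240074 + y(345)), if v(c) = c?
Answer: 6625/9131 - I*√2160663/3 ≈ 0.72555 - 489.97*I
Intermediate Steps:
y(X) = ⅓ (y(X) = (X/X)/3 = (⅓)*1 = ⅓)
j = 6625/9131 (j = (33739 + 39136)/(100 + 100341) = 72875/100441 = 72875*(1/100441) = 6625/9131 ≈ 0.72555)
j - √(-240074 + y(345)) = 6625/9131 - √(-240074 + ⅓) = 6625/9131 - √(-720221/3) = 6625/9131 - I*√2160663/3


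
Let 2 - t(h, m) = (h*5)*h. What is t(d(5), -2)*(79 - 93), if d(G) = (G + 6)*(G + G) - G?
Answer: 771722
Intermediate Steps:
d(G) = -G + 2*G*(6 + G) (d(G) = (6 + G)*(2*G) - G = 2*G*(6 + G) - G = -G + 2*G*(6 + G))
t(h, m) = 2 - 5*h**2 (t(h, m) = 2 - h*5*h = 2 - 5*h*h = 2 - 5*h**2)
t(d(5), -2)*(79 - 93) = (2 - 5*25*(11 + 2*5)**2)*(79 - 93) = (2 - 5*25*(11 + 10)**2)*(-14) = (2 - 5*(5*21)**2)*(-14) = (2 - 5*105**2)*(-14) = (2 - 5*11025)*(-14) = (2 - 55125)*(-14) = -55123*(-14) = 771722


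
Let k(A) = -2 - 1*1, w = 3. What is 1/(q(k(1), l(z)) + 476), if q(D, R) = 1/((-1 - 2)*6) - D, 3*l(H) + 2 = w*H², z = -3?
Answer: 18/8621 ≈ 0.0020879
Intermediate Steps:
l(H) = -⅔ + H² (l(H) = -⅔ + (3*H²)/3 = -⅔ + H²)
k(A) = -3 (k(A) = -2 - 1 = -3)
q(D, R) = -1/18 - D (q(D, R) = 1/(-3*6) - D = 1/(-18) - D = -1/18 - D)
1/(q(k(1), l(z)) + 476) = 1/((-1/18 - 1*(-3)) + 476) = 1/((-1/18 + 3) + 476) = 1/(53/18 + 476) = 1/(8621/18) = 18/8621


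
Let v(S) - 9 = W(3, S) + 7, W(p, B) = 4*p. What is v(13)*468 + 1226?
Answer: 14330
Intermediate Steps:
v(S) = 28 (v(S) = 9 + (4*3 + 7) = 9 + (12 + 7) = 9 + 19 = 28)
v(13)*468 + 1226 = 28*468 + 1226 = 13104 + 1226 = 14330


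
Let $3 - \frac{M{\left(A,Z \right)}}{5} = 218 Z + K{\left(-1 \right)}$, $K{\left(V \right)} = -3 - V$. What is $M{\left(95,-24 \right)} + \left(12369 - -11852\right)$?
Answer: $50406$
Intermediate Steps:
$M{\left(A,Z \right)} = 25 - 1090 Z$ ($M{\left(A,Z \right)} = 15 - 5 \left(218 Z - 2\right) = 15 - 5 \left(-2 + 218 Z\right) = 15 - \left(-10 + 1090 Z\right) = 25 - 1090 Z$)
$M{\left(95,-24 \right)} + \left(12369 - -11852\right) = \left(25 - -26160\right) + \left(12369 - -11852\right) = \left(25 + 26160\right) + \left(12369 + 11852\right) = 26185 + 24221 = 50406$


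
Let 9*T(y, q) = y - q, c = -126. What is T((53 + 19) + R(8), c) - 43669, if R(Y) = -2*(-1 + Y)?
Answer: -392837/9 ≈ -43649.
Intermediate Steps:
R(Y) = 2 - 2*Y
T(y, q) = -q/9 + y/9 (T(y, q) = (y - q)/9 = -q/9 + y/9)
T((53 + 19) + R(8), c) - 43669 = (-⅑*(-126) + ((53 + 19) + (2 - 2*8))/9) - 43669 = (14 + (72 + (2 - 16))/9) - 43669 = (14 + (72 - 14)/9) - 43669 = (14 + (⅑)*58) - 43669 = (14 + 58/9) - 43669 = 184/9 - 43669 = -392837/9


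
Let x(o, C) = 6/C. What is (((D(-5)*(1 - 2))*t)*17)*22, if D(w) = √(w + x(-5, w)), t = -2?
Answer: 748*I*√155/5 ≈ 1862.5*I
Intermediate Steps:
D(w) = √(w + 6/w)
(((D(-5)*(1 - 2))*t)*17)*22 = (((√(-5 + 6/(-5))*(1 - 2))*(-2))*17)*22 = (((√(-5 + 6*(-⅕))*(-1))*(-2))*17)*22 = (((√(-5 - 6/5)*(-1))*(-2))*17)*22 = (((√(-31/5)*(-1))*(-2))*17)*22 = ((((I*√155/5)*(-1))*(-2))*17)*22 = ((-I*√155/5*(-2))*17)*22 = ((2*I*√155/5)*17)*22 = (34*I*√155/5)*22 = 748*I*√155/5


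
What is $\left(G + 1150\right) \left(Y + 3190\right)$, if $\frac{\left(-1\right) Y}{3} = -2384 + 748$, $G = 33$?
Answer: $9579934$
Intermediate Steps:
$Y = 4908$ ($Y = - 3 \left(-2384 + 748\right) = \left(-3\right) \left(-1636\right) = 4908$)
$\left(G + 1150\right) \left(Y + 3190\right) = \left(33 + 1150\right) \left(4908 + 3190\right) = 1183 \cdot 8098 = 9579934$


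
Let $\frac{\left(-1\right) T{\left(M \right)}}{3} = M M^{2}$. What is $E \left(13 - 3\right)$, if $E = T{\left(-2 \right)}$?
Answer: $240$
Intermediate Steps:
$T{\left(M \right)} = - 3 M^{3}$ ($T{\left(M \right)} = - 3 M M^{2} = - 3 M^{3}$)
$E = 24$ ($E = - 3 \left(-2\right)^{3} = \left(-3\right) \left(-8\right) = 24$)
$E \left(13 - 3\right) = 24 \left(13 - 3\right) = 24 \cdot 10 = 240$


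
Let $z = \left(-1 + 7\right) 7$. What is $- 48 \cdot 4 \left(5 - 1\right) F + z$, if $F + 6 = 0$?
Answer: $4650$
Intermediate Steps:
$F = -6$ ($F = -6 + 0 = -6$)
$z = 42$ ($z = 6 \cdot 7 = 42$)
$- 48 \cdot 4 \left(5 - 1\right) F + z = - 48 \cdot 4 \left(5 - 1\right) \left(-6\right) + 42 = - 48 \cdot 4 \cdot 4 \left(-6\right) + 42 = - 48 \cdot 16 \left(-6\right) + 42 = \left(-48\right) \left(-96\right) + 42 = 4608 + 42 = 4650$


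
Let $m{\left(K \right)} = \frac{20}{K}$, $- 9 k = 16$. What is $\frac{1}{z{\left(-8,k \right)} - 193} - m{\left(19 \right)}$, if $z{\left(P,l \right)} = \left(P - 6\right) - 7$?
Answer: $- \frac{4299}{4066} \approx -1.0573$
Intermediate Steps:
$k = - \frac{16}{9}$ ($k = \left(- \frac{1}{9}\right) 16 = - \frac{16}{9} \approx -1.7778$)
$z{\left(P,l \right)} = -13 + P$ ($z{\left(P,l \right)} = \left(-6 + P\right) - 7 = -13 + P$)
$\frac{1}{z{\left(-8,k \right)} - 193} - m{\left(19 \right)} = \frac{1}{\left(-13 - 8\right) - 193} - \frac{20}{19} = \frac{1}{-21 - 193} - 20 \cdot \frac{1}{19} = \frac{1}{-214} - \frac{20}{19} = - \frac{1}{214} - \frac{20}{19} = - \frac{4299}{4066}$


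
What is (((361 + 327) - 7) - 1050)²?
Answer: 136161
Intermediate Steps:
(((361 + 327) - 7) - 1050)² = ((688 - 7) - 1050)² = (681 - 1050)² = (-369)² = 136161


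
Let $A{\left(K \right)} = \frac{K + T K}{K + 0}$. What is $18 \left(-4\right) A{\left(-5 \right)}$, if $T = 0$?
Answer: $-72$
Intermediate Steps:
$A{\left(K \right)} = 1$ ($A{\left(K \right)} = \frac{K + 0 K}{K + 0} = \frac{K + 0}{K} = \frac{K}{K} = 1$)
$18 \left(-4\right) A{\left(-5 \right)} = 18 \left(-4\right) 1 = \left(-72\right) 1 = -72$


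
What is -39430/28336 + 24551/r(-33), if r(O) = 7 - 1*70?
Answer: -49868659/127512 ≈ -391.09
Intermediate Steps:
r(O) = -63 (r(O) = 7 - 70 = -63)
-39430/28336 + 24551/r(-33) = -39430/28336 + 24551/(-63) = -39430*1/28336 + 24551*(-1/63) = -19715/14168 - 24551/63 = -49868659/127512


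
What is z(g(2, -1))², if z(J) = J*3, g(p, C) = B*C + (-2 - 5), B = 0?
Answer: 441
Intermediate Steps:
g(p, C) = -7 (g(p, C) = 0*C + (-2 - 5) = 0 - 7 = -7)
z(J) = 3*J
z(g(2, -1))² = (3*(-7))² = (-21)² = 441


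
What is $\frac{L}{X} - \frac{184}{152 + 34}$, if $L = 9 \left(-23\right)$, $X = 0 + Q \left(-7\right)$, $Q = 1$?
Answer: $\frac{18607}{651} \approx 28.582$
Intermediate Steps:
$X = -7$ ($X = 0 + 1 \left(-7\right) = 0 - 7 = -7$)
$L = -207$
$\frac{L}{X} - \frac{184}{152 + 34} = - \frac{207}{-7} - \frac{184}{152 + 34} = \left(-207\right) \left(- \frac{1}{7}\right) - \frac{184}{186} = \frac{207}{7} - \frac{92}{93} = \frac{18607}{651}$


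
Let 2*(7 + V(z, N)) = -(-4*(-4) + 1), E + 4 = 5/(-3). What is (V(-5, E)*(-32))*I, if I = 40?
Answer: 19840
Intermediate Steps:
E = -17/3 (E = -4 + 5/(-3) = -4 + 5*(-⅓) = -4 - 5/3 = -17/3 ≈ -5.6667)
V(z, N) = -31/2 (V(z, N) = -7 + (-(-4*(-4) + 1))/2 = -7 + (-(16 + 1))/2 = -7 + (-1*17)/2 = -7 + (½)*(-17) = -7 - 17/2 = -31/2)
(V(-5, E)*(-32))*I = -31/2*(-32)*40 = 496*40 = 19840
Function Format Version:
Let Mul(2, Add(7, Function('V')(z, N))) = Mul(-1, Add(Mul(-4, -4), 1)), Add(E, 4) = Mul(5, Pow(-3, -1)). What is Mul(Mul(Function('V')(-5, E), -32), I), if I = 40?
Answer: 19840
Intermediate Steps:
E = Rational(-17, 3) (E = Add(-4, Mul(5, Pow(-3, -1))) = Add(-4, Mul(5, Rational(-1, 3))) = Add(-4, Rational(-5, 3)) = Rational(-17, 3) ≈ -5.6667)
Function('V')(z, N) = Rational(-31, 2) (Function('V')(z, N) = Add(-7, Mul(Rational(1, 2), Mul(-1, Add(Mul(-4, -4), 1)))) = Add(-7, Mul(Rational(1, 2), Mul(-1, Add(16, 1)))) = Add(-7, Mul(Rational(1, 2), Mul(-1, 17))) = Add(-7, Mul(Rational(1, 2), -17)) = Add(-7, Rational(-17, 2)) = Rational(-31, 2))
Mul(Mul(Function('V')(-5, E), -32), I) = Mul(Mul(Rational(-31, 2), -32), 40) = Mul(496, 40) = 19840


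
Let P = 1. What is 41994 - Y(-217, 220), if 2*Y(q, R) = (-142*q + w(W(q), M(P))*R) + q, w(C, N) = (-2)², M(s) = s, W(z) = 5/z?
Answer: 52511/2 ≈ 26256.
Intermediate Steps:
w(C, N) = 4
Y(q, R) = 2*R - 141*q/2 (Y(q, R) = ((-142*q + 4*R) + q)/2 = (-141*q + 4*R)/2 = 2*R - 141*q/2)
41994 - Y(-217, 220) = 41994 - (2*220 - 141/2*(-217)) = 41994 - (440 + 30597/2) = 41994 - 1*31477/2 = 41994 - 31477/2 = 52511/2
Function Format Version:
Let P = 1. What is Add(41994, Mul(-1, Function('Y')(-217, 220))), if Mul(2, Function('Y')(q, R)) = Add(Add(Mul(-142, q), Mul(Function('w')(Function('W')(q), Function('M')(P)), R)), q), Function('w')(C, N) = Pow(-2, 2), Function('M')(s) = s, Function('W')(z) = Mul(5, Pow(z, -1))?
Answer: Rational(52511, 2) ≈ 26256.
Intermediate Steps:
Function('w')(C, N) = 4
Function('Y')(q, R) = Add(Mul(2, R), Mul(Rational(-141, 2), q)) (Function('Y')(q, R) = Mul(Rational(1, 2), Add(Add(Mul(-142, q), Mul(4, R)), q)) = Mul(Rational(1, 2), Add(Mul(-141, q), Mul(4, R))) = Add(Mul(2, R), Mul(Rational(-141, 2), q)))
Add(41994, Mul(-1, Function('Y')(-217, 220))) = Add(41994, Mul(-1, Add(Mul(2, 220), Mul(Rational(-141, 2), -217)))) = Add(41994, Mul(-1, Add(440, Rational(30597, 2)))) = Add(41994, Mul(-1, Rational(31477, 2))) = Add(41994, Rational(-31477, 2)) = Rational(52511, 2)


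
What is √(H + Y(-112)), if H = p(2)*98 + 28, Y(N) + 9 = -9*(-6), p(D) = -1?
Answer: 5*I ≈ 5.0*I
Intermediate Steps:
Y(N) = 45 (Y(N) = -9 - 9*(-6) = -9 + 54 = 45)
H = -70 (H = -1*98 + 28 = -98 + 28 = -70)
√(H + Y(-112)) = √(-70 + 45) = √(-25) = 5*I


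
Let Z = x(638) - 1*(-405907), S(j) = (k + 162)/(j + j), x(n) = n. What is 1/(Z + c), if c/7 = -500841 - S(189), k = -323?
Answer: -54/167364307 ≈ -3.2265e-7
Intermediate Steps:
S(j) = -161/(2*j) (S(j) = (-323 + 162)/(j + j) = -161*1/(2*j) = -161/(2*j))
c = -189317737/54 (c = 7*(-500841 - (-161)/(2*189)) = 7*(-500841 - 1*(-23/54)) = 7*(-500841 + 23/54) = 7*(-27045391/54) = -189317737/54 ≈ -3.5059e+6)
Z = 406545 (Z = 638 - 1*(-405907) = 638 + 405907 = 406545)
1/(Z + c) = 1/(406545 - 189317737/54) = 1/(-167364307/54) = -54/167364307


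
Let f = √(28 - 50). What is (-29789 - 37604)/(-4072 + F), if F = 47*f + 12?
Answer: 136807790/8266099 + 3167471*I*√22/16532198 ≈ 16.55 + 0.89866*I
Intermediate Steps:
f = I*√22 (f = √(-22) = I*√22 ≈ 4.6904*I)
F = 12 + 47*I*√22 (F = 47*(I*√22) + 12 = 47*I*√22 + 12 = 12 + 47*I*√22 ≈ 12.0 + 220.45*I)
(-29789 - 37604)/(-4072 + F) = (-29789 - 37604)/(-4072 + (12 + 47*I*√22)) = -67393/(-4060 + 47*I*√22)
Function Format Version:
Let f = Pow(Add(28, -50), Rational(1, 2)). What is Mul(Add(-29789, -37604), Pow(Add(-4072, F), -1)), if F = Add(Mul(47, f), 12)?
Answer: Add(Rational(136807790, 8266099), Mul(Rational(3167471, 16532198), I, Pow(22, Rational(1, 2)))) ≈ Add(16.550, Mul(0.89866, I))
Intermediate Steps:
f = Mul(I, Pow(22, Rational(1, 2))) (f = Pow(-22, Rational(1, 2)) = Mul(I, Pow(22, Rational(1, 2))) ≈ Mul(4.6904, I))
F = Add(12, Mul(47, I, Pow(22, Rational(1, 2)))) (F = Add(Mul(47, Mul(I, Pow(22, Rational(1, 2)))), 12) = Add(Mul(47, I, Pow(22, Rational(1, 2))), 12) = Add(12, Mul(47, I, Pow(22, Rational(1, 2)))) ≈ Add(12.000, Mul(220.45, I)))
Mul(Add(-29789, -37604), Pow(Add(-4072, F), -1)) = Mul(Add(-29789, -37604), Pow(Add(-4072, Add(12, Mul(47, I, Pow(22, Rational(1, 2))))), -1)) = Mul(-67393, Pow(Add(-4060, Mul(47, I, Pow(22, Rational(1, 2)))), -1))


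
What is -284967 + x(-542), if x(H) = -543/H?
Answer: -154451571/542 ≈ -2.8497e+5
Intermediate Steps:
-284967 + x(-542) = -284967 - 543/(-542) = -284967 - 543*(-1/542) = -284967 + 543/542 = -154451571/542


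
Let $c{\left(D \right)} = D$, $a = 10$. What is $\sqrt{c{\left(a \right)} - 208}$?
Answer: $3 i \sqrt{22} \approx 14.071 i$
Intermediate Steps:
$\sqrt{c{\left(a \right)} - 208} = \sqrt{10 - 208} = \sqrt{-198} = 3 i \sqrt{22}$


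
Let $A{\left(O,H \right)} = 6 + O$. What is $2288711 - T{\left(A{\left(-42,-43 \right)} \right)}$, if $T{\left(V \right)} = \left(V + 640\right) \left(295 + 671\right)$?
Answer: $1705247$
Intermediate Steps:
$T{\left(V \right)} = 618240 + 966 V$ ($T{\left(V \right)} = \left(640 + V\right) 966 = 618240 + 966 V$)
$2288711 - T{\left(A{\left(-42,-43 \right)} \right)} = 2288711 - \left(618240 + 966 \left(6 - 42\right)\right) = 2288711 - \left(618240 + 966 \left(-36\right)\right) = 2288711 - \left(618240 - 34776\right) = 2288711 - 583464 = 1705247$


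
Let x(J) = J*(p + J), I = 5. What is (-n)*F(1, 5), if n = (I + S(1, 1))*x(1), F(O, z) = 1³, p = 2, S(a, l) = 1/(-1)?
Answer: -12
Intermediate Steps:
S(a, l) = -1
F(O, z) = 1
x(J) = J*(2 + J)
n = 12 (n = (5 - 1)*(1*(2 + 1)) = 4*(1*3) = 4*3 = 12)
(-n)*F(1, 5) = -1*12*1 = -12*1 = -12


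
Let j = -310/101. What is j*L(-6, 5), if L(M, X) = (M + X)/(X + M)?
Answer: -310/101 ≈ -3.0693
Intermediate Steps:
L(M, X) = 1 (L(M, X) = (M + X)/(M + X) = 1)
j = -310/101 (j = -310*1/101 = -310/101 ≈ -3.0693)
j*L(-6, 5) = -310/101*1 = -310/101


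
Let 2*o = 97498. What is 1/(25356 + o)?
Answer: 1/74105 ≈ 1.3494e-5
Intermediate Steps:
o = 48749 (o = (1/2)*97498 = 48749)
1/(25356 + o) = 1/(25356 + 48749) = 1/74105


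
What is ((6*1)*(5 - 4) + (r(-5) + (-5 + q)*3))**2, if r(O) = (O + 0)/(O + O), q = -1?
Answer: 529/4 ≈ 132.25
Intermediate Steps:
r(O) = 1/2 (r(O) = O/((2*O)) = O*(1/(2*O)) = 1/2)
((6*1)*(5 - 4) + (r(-5) + (-5 + q)*3))**2 = ((6*1)*(5 - 4) + (1/2 + (-5 - 1)*3))**2 = (6*1 + (1/2 - 6*3))**2 = (6 + (1/2 - 18))**2 = (6 - 35/2)**2 = (-23/2)**2 = 529/4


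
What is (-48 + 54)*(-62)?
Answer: -372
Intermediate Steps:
(-48 + 54)*(-62) = 6*(-62) = -372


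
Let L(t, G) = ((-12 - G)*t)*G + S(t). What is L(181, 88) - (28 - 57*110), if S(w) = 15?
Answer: -1586543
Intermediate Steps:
L(t, G) = 15 + G*t*(-12 - G) (L(t, G) = ((-12 - G)*t)*G + 15 = (t*(-12 - G))*G + 15 = G*t*(-12 - G) + 15 = 15 + G*t*(-12 - G))
L(181, 88) - (28 - 57*110) = (15 - 1*181*88² - 12*88*181) - (28 - 57*110) = (15 - 1*181*7744 - 191136) - (28 - 6270) = (15 - 1401664 - 191136) - 1*(-6242) = -1592785 + 6242 = -1586543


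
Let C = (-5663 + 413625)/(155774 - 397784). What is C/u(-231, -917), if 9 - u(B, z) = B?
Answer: -203981/29041200 ≈ -0.0070238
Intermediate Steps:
u(B, z) = 9 - B
C = -203981/121005 (C = 407962/(-242010) = 407962*(-1/242010) = -203981/121005 ≈ -1.6857)
C/u(-231, -917) = -203981/(121005*(9 - 1*(-231))) = -203981/(121005*(9 + 231)) = -203981/121005/240 = -203981/121005*1/240 = -203981/29041200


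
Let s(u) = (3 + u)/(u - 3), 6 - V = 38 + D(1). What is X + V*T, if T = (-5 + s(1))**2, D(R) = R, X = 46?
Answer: -1571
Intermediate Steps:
V = -33 (V = 6 - (38 + 1) = 6 - 1*39 = 6 - 39 = -33)
s(u) = (3 + u)/(-3 + u)
T = 49 (T = (-5 + (3 + 1)/(-3 + 1))**2 = (-5 + 4/(-2))**2 = (-5 - 1/2*4)**2 = (-5 - 2)**2 = (-7)**2 = 49)
X + V*T = 46 - 33*49 = 46 - 1617 = -1571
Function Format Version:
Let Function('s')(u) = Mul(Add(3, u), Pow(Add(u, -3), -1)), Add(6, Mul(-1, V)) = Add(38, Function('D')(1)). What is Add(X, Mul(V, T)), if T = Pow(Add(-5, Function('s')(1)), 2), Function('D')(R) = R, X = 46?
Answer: -1571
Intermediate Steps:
V = -33 (V = Add(6, Mul(-1, Add(38, 1))) = Add(6, Mul(-1, 39)) = Add(6, -39) = -33)
Function('s')(u) = Mul(Pow(Add(-3, u), -1), Add(3, u)) (Function('s')(u) = Mul(Add(3, u), Pow(Add(-3, u), -1)) = Mul(Pow(Add(-3, u), -1), Add(3, u)))
T = 49 (T = Pow(Add(-5, Mul(Pow(Add(-3, 1), -1), Add(3, 1))), 2) = Pow(Add(-5, Mul(Pow(-2, -1), 4)), 2) = Pow(Add(-5, Mul(Rational(-1, 2), 4)), 2) = Pow(Add(-5, -2), 2) = Pow(-7, 2) = 49)
Add(X, Mul(V, T)) = Add(46, Mul(-33, 49)) = Add(46, -1617) = -1571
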